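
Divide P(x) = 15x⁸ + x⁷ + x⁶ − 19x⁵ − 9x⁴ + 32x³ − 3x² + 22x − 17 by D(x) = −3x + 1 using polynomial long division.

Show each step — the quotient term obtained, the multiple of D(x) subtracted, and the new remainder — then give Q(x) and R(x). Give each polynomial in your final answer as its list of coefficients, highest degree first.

Q = [-5, -2, -1, 6, 5, -9, -2, -8]; R = [-9]

Step 1: lead(15x⁸ + x⁷ + x⁶ − 19x⁵ − 9x⁴ + 32x³ − 3x² + 22x − 17) ÷ lead(D) = 15x⁸ ÷ −3x = −5x⁷. Subtract (−5x⁷)·D = 15x⁸ − 5x⁷. Remainder: 6x⁷ + x⁶ − 19x⁵ − 9x⁴ + 32x³ − 3x² + 22x − 17.
Step 2: lead(6x⁷ + x⁶ − 19x⁵ − 9x⁴ + 32x³ − 3x² + 22x − 17) ÷ lead(D) = 6x⁷ ÷ −3x = −2x⁶. Subtract (−2x⁶)·D = 6x⁷ − 2x⁶. Remainder: 3x⁶ − 19x⁵ − 9x⁴ + 32x³ − 3x² + 22x − 17.
Step 3: lead(3x⁶ − 19x⁵ − 9x⁴ + 32x³ − 3x² + 22x − 17) ÷ lead(D) = 3x⁶ ÷ −3x = −x⁵. Subtract (−x⁵)·D = 3x⁶ − x⁵. Remainder: −18x⁵ − 9x⁴ + 32x³ − 3x² + 22x − 17.
Step 4: lead(−18x⁵ − 9x⁴ + 32x³ − 3x² + 22x − 17) ÷ lead(D) = −18x⁵ ÷ −3x = 6x⁴. Subtract (6x⁴)·D = −18x⁵ + 6x⁴. Remainder: −15x⁴ + 32x³ − 3x² + 22x − 17.
Step 5: lead(−15x⁴ + 32x³ − 3x² + 22x − 17) ÷ lead(D) = −15x⁴ ÷ −3x = 5x³. Subtract (5x³)·D = −15x⁴ + 5x³. Remainder: 27x³ − 3x² + 22x − 17.
Step 6: lead(27x³ − 3x² + 22x − 17) ÷ lead(D) = 27x³ ÷ −3x = −9x². Subtract (−9x²)·D = 27x³ − 9x². Remainder: 6x² + 22x − 17.
Step 7: lead(6x² + 22x − 17) ÷ lead(D) = 6x² ÷ −3x = −2x. Subtract (−2x)·D = 6x² − 2x. Remainder: 24x − 17.
Step 8: lead(24x − 17) ÷ lead(D) = 24x ÷ −3x = −8. Subtract (−8)·D = 24x − 8. Remainder: −9.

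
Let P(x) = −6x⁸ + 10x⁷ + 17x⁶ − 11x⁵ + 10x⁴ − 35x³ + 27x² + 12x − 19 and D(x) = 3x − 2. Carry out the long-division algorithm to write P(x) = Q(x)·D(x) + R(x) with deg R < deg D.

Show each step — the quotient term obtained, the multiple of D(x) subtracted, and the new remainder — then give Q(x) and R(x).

Step 1: lead(−6x⁸ + 10x⁷ + 17x⁶ − 11x⁵ + 10x⁴ − 35x³ + 27x² + 12x − 19) ÷ lead(D) = −6x⁸ ÷ 3x = −2x⁷. Subtract (−2x⁷)·D = −6x⁸ + 4x⁷. Remainder: 6x⁷ + 17x⁶ − 11x⁵ + 10x⁴ − 35x³ + 27x² + 12x − 19.
Step 2: lead(6x⁷ + 17x⁶ − 11x⁵ + 10x⁴ − 35x³ + 27x² + 12x − 19) ÷ lead(D) = 6x⁷ ÷ 3x = 2x⁶. Subtract (2x⁶)·D = 6x⁷ − 4x⁶. Remainder: 21x⁶ − 11x⁵ + 10x⁴ − 35x³ + 27x² + 12x − 19.
Step 3: lead(21x⁶ − 11x⁵ + 10x⁴ − 35x³ + 27x² + 12x − 19) ÷ lead(D) = 21x⁶ ÷ 3x = 7x⁵. Subtract (7x⁵)·D = 21x⁶ − 14x⁵. Remainder: 3x⁵ + 10x⁴ − 35x³ + 27x² + 12x − 19.
Step 4: lead(3x⁵ + 10x⁴ − 35x³ + 27x² + 12x − 19) ÷ lead(D) = 3x⁵ ÷ 3x = x⁴. Subtract (x⁴)·D = 3x⁵ − 2x⁴. Remainder: 12x⁴ − 35x³ + 27x² + 12x − 19.
Step 5: lead(12x⁴ − 35x³ + 27x² + 12x − 19) ÷ lead(D) = 12x⁴ ÷ 3x = 4x³. Subtract (4x³)·D = 12x⁴ − 8x³. Remainder: −27x³ + 27x² + 12x − 19.
Step 6: lead(−27x³ + 27x² + 12x − 19) ÷ lead(D) = −27x³ ÷ 3x = −9x². Subtract (−9x²)·D = −27x³ + 18x². Remainder: 9x² + 12x − 19.
Step 7: lead(9x² + 12x − 19) ÷ lead(D) = 9x² ÷ 3x = 3x. Subtract (3x)·D = 9x² − 6x. Remainder: 18x − 19.
Step 8: lead(18x − 19) ÷ lead(D) = 18x ÷ 3x = 6. Subtract (6)·D = 18x − 12. Remainder: −7.

Q(x) = −2x⁷ + 2x⁶ + 7x⁵ + x⁴ + 4x³ − 9x² + 3x + 6; R(x) = −7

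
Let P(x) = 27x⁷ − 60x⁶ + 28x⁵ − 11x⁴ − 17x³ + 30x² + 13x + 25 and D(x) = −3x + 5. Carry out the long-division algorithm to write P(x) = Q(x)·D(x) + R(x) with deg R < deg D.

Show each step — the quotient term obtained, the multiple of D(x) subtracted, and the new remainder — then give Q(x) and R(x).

Step 1: lead(27x⁷ − 60x⁶ + 28x⁵ − 11x⁴ − 17x³ + 30x² + 13x + 25) ÷ lead(D) = 27x⁷ ÷ −3x = −9x⁶. Subtract (−9x⁶)·D = 27x⁷ − 45x⁶. Remainder: −15x⁶ + 28x⁵ − 11x⁴ − 17x³ + 30x² + 13x + 25.
Step 2: lead(−15x⁶ + 28x⁵ − 11x⁴ − 17x³ + 30x² + 13x + 25) ÷ lead(D) = −15x⁶ ÷ −3x = 5x⁵. Subtract (5x⁵)·D = −15x⁶ + 25x⁵. Remainder: 3x⁵ − 11x⁴ − 17x³ + 30x² + 13x + 25.
Step 3: lead(3x⁵ − 11x⁴ − 17x³ + 30x² + 13x + 25) ÷ lead(D) = 3x⁵ ÷ −3x = −x⁴. Subtract (−x⁴)·D = 3x⁵ − 5x⁴. Remainder: −6x⁴ − 17x³ + 30x² + 13x + 25.
Step 4: lead(−6x⁴ − 17x³ + 30x² + 13x + 25) ÷ lead(D) = −6x⁴ ÷ −3x = 2x³. Subtract (2x³)·D = −6x⁴ + 10x³. Remainder: −27x³ + 30x² + 13x + 25.
Step 5: lead(−27x³ + 30x² + 13x + 25) ÷ lead(D) = −27x³ ÷ −3x = 9x². Subtract (9x²)·D = −27x³ + 45x². Remainder: −15x² + 13x + 25.
Step 6: lead(−15x² + 13x + 25) ÷ lead(D) = −15x² ÷ −3x = 5x. Subtract (5x)·D = −15x² + 25x. Remainder: −12x + 25.
Step 7: lead(−12x + 25) ÷ lead(D) = −12x ÷ −3x = 4. Subtract (4)·D = −12x + 20. Remainder: 5.

Q(x) = −9x⁶ + 5x⁵ − x⁴ + 2x³ + 9x² + 5x + 4; R(x) = 5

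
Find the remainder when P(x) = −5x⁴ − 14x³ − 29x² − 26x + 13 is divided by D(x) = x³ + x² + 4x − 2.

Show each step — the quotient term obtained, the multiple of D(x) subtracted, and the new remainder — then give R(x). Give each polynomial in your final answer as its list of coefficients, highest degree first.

Step 1: lead(−5x⁴ − 14x³ − 29x² − 26x + 13) ÷ lead(D) = −5x⁴ ÷ x³ = −5x. Subtract (−5x)·D = −5x⁴ − 5x³ − 20x² + 10x. Remainder: −9x³ − 9x² − 36x + 13.
Step 2: lead(−9x³ − 9x² − 36x + 13) ÷ lead(D) = −9x³ ÷ x³ = −9. Subtract (−9)·D = −9x³ − 9x² − 36x + 18. Remainder: −5.

R = [-5]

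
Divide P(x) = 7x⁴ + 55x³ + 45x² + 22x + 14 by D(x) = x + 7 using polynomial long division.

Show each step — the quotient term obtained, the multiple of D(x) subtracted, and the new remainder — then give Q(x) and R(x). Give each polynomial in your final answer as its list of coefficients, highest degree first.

Step 1: lead(7x⁴ + 55x³ + 45x² + 22x + 14) ÷ lead(D) = 7x⁴ ÷ x = 7x³. Subtract (7x³)·D = 7x⁴ + 49x³. Remainder: 6x³ + 45x² + 22x + 14.
Step 2: lead(6x³ + 45x² + 22x + 14) ÷ lead(D) = 6x³ ÷ x = 6x². Subtract (6x²)·D = 6x³ + 42x². Remainder: 3x² + 22x + 14.
Step 3: lead(3x² + 22x + 14) ÷ lead(D) = 3x² ÷ x = 3x. Subtract (3x)·D = 3x² + 21x. Remainder: x + 14.
Step 4: lead(x + 14) ÷ lead(D) = x ÷ x = 1. Subtract (1)·D = x + 7. Remainder: 7.

Q = [7, 6, 3, 1]; R = [7]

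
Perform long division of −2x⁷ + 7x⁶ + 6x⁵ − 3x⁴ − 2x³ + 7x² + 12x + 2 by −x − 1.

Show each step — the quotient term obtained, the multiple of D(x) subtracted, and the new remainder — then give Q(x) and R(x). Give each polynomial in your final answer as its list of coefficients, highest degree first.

Step 1: lead(−2x⁷ + 7x⁶ + 6x⁵ − 3x⁴ − 2x³ + 7x² + 12x + 2) ÷ lead(D) = −2x⁷ ÷ −x = 2x⁶. Subtract (2x⁶)·D = −2x⁷ − 2x⁶. Remainder: 9x⁶ + 6x⁵ − 3x⁴ − 2x³ + 7x² + 12x + 2.
Step 2: lead(9x⁶ + 6x⁵ − 3x⁴ − 2x³ + 7x² + 12x + 2) ÷ lead(D) = 9x⁶ ÷ −x = −9x⁵. Subtract (−9x⁵)·D = 9x⁶ + 9x⁵. Remainder: −3x⁵ − 3x⁴ − 2x³ + 7x² + 12x + 2.
Step 3: lead(−3x⁵ − 3x⁴ − 2x³ + 7x² + 12x + 2) ÷ lead(D) = −3x⁵ ÷ −x = 3x⁴. Subtract (3x⁴)·D = −3x⁵ − 3x⁴. Remainder: −2x³ + 7x² + 12x + 2.
Step 4: lead(−2x³ + 7x² + 12x + 2) ÷ lead(D) = −2x³ ÷ −x = 2x². Subtract (2x²)·D = −2x³ − 2x². Remainder: 9x² + 12x + 2.
Step 5: lead(9x² + 12x + 2) ÷ lead(D) = 9x² ÷ −x = −9x. Subtract (−9x)·D = 9x² + 9x. Remainder: 3x + 2.
Step 6: lead(3x + 2) ÷ lead(D) = 3x ÷ −x = −3. Subtract (−3)·D = 3x + 3. Remainder: −1.

Q = [2, -9, 3, 0, 2, -9, -3]; R = [-1]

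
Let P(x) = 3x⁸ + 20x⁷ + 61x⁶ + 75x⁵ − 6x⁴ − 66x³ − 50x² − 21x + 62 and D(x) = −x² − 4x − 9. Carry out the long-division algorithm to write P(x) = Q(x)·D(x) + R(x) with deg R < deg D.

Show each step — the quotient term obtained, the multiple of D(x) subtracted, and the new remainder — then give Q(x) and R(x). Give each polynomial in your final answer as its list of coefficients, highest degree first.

Step 1: lead(3x⁸ + 20x⁷ + 61x⁶ + 75x⁵ − 6x⁴ − 66x³ − 50x² − 21x + 62) ÷ lead(D) = 3x⁸ ÷ −x² = −3x⁶. Subtract (−3x⁶)·D = 3x⁸ + 12x⁷ + 27x⁶. Remainder: 8x⁷ + 34x⁶ + 75x⁵ − 6x⁴ − 66x³ − 50x² − 21x + 62.
Step 2: lead(8x⁷ + 34x⁶ + 75x⁵ − 6x⁴ − 66x³ − 50x² − 21x + 62) ÷ lead(D) = 8x⁷ ÷ −x² = −8x⁵. Subtract (−8x⁵)·D = 8x⁷ + 32x⁶ + 72x⁵. Remainder: 2x⁶ + 3x⁵ − 6x⁴ − 66x³ − 50x² − 21x + 62.
Step 3: lead(2x⁶ + 3x⁵ − 6x⁴ − 66x³ − 50x² − 21x + 62) ÷ lead(D) = 2x⁶ ÷ −x² = −2x⁴. Subtract (−2x⁴)·D = 2x⁶ + 8x⁵ + 18x⁴. Remainder: −5x⁵ − 24x⁴ − 66x³ − 50x² − 21x + 62.
Step 4: lead(−5x⁵ − 24x⁴ − 66x³ − 50x² − 21x + 62) ÷ lead(D) = −5x⁵ ÷ −x² = 5x³. Subtract (5x³)·D = −5x⁵ − 20x⁴ − 45x³. Remainder: −4x⁴ − 21x³ − 50x² − 21x + 62.
Step 5: lead(−4x⁴ − 21x³ − 50x² − 21x + 62) ÷ lead(D) = −4x⁴ ÷ −x² = 4x². Subtract (4x²)·D = −4x⁴ − 16x³ − 36x². Remainder: −5x³ − 14x² − 21x + 62.
Step 6: lead(−5x³ − 14x² − 21x + 62) ÷ lead(D) = −5x³ ÷ −x² = 5x. Subtract (5x)·D = −5x³ − 20x² − 45x. Remainder: 6x² + 24x + 62.
Step 7: lead(6x² + 24x + 62) ÷ lead(D) = 6x² ÷ −x² = −6. Subtract (−6)·D = 6x² + 24x + 54. Remainder: 8.

Q = [-3, -8, -2, 5, 4, 5, -6]; R = [8]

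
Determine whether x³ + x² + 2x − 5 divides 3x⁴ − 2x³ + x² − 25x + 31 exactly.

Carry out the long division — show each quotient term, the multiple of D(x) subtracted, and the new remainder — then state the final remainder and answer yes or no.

Step 1: lead(3x⁴ − 2x³ + x² − 25x + 31) ÷ lead(D) = 3x⁴ ÷ x³ = 3x. Subtract (3x)·D = 3x⁴ + 3x³ + 6x² − 15x. Remainder: −5x³ − 5x² − 10x + 31.
Step 2: lead(−5x³ − 5x² − 10x + 31) ÷ lead(D) = −5x³ ÷ x³ = −5. Subtract (−5)·D = −5x³ − 5x² − 10x + 25. Remainder: 6.

R(x) = 6, so D(x) is not a factor of P(x). no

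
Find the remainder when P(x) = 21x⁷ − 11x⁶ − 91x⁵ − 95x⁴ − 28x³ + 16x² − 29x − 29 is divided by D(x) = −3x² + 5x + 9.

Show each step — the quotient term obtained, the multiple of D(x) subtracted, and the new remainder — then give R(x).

R(x) = 7

Step 1: lead(21x⁷ − 11x⁶ − 91x⁵ − 95x⁴ − 28x³ + 16x² − 29x − 29) ÷ lead(D) = 21x⁷ ÷ −3x² = −7x⁵. Subtract (−7x⁵)·D = 21x⁷ − 35x⁶ − 63x⁵. Remainder: 24x⁶ − 28x⁵ − 95x⁴ − 28x³ + 16x² − 29x − 29.
Step 2: lead(24x⁶ − 28x⁵ − 95x⁴ − 28x³ + 16x² − 29x − 29) ÷ lead(D) = 24x⁶ ÷ −3x² = −8x⁴. Subtract (−8x⁴)·D = 24x⁶ − 40x⁵ − 72x⁴. Remainder: 12x⁵ − 23x⁴ − 28x³ + 16x² − 29x − 29.
Step 3: lead(12x⁵ − 23x⁴ − 28x³ + 16x² − 29x − 29) ÷ lead(D) = 12x⁵ ÷ −3x² = −4x³. Subtract (−4x³)·D = 12x⁵ − 20x⁴ − 36x³. Remainder: −3x⁴ + 8x³ + 16x² − 29x − 29.
Step 4: lead(−3x⁴ + 8x³ + 16x² − 29x − 29) ÷ lead(D) = −3x⁴ ÷ −3x² = x². Subtract (x²)·D = −3x⁴ + 5x³ + 9x². Remainder: 3x³ + 7x² − 29x − 29.
Step 5: lead(3x³ + 7x² − 29x − 29) ÷ lead(D) = 3x³ ÷ −3x² = −x. Subtract (−x)·D = 3x³ − 5x² − 9x. Remainder: 12x² − 20x − 29.
Step 6: lead(12x² − 20x − 29) ÷ lead(D) = 12x² ÷ −3x² = −4. Subtract (−4)·D = 12x² − 20x − 36. Remainder: 7.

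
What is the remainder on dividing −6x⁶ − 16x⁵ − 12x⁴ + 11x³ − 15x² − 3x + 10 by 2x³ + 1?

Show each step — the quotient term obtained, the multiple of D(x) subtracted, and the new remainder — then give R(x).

Step 1: lead(−6x⁶ − 16x⁵ − 12x⁴ + 11x³ − 15x² − 3x + 10) ÷ lead(D) = −6x⁶ ÷ 2x³ = −3x³. Subtract (−3x³)·D = −6x⁶ − 3x³. Remainder: −16x⁵ − 12x⁴ + 14x³ − 15x² − 3x + 10.
Step 2: lead(−16x⁵ − 12x⁴ + 14x³ − 15x² − 3x + 10) ÷ lead(D) = −16x⁵ ÷ 2x³ = −8x². Subtract (−8x²)·D = −16x⁵ − 8x². Remainder: −12x⁴ + 14x³ − 7x² − 3x + 10.
Step 3: lead(−12x⁴ + 14x³ − 7x² − 3x + 10) ÷ lead(D) = −12x⁴ ÷ 2x³ = −6x. Subtract (−6x)·D = −12x⁴ − 6x. Remainder: 14x³ − 7x² + 3x + 10.
Step 4: lead(14x³ − 7x² + 3x + 10) ÷ lead(D) = 14x³ ÷ 2x³ = 7. Subtract (7)·D = 14x³ + 7. Remainder: −7x² + 3x + 3.

R(x) = −7x² + 3x + 3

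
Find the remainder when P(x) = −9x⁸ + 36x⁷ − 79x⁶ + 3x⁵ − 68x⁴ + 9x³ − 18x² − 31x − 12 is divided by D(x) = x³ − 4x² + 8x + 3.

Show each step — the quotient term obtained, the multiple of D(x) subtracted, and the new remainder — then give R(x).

Step 1: lead(−9x⁸ + 36x⁷ − 79x⁶ + 3x⁵ − 68x⁴ + 9x³ − 18x² − 31x − 12) ÷ lead(D) = −9x⁸ ÷ x³ = −9x⁵. Subtract (−9x⁵)·D = −9x⁸ + 36x⁷ − 72x⁶ − 27x⁵. Remainder: −7x⁶ + 30x⁵ − 68x⁴ + 9x³ − 18x² − 31x − 12.
Step 2: lead(−7x⁶ + 30x⁵ − 68x⁴ + 9x³ − 18x² − 31x − 12) ÷ lead(D) = −7x⁶ ÷ x³ = −7x³. Subtract (−7x³)·D = −7x⁶ + 28x⁵ − 56x⁴ − 21x³. Remainder: 2x⁵ − 12x⁴ + 30x³ − 18x² − 31x − 12.
Step 3: lead(2x⁵ − 12x⁴ + 30x³ − 18x² − 31x − 12) ÷ lead(D) = 2x⁵ ÷ x³ = 2x². Subtract (2x²)·D = 2x⁵ − 8x⁴ + 16x³ + 6x². Remainder: −4x⁴ + 14x³ − 24x² − 31x − 12.
Step 4: lead(−4x⁴ + 14x³ − 24x² − 31x − 12) ÷ lead(D) = −4x⁴ ÷ x³ = −4x. Subtract (−4x)·D = −4x⁴ + 16x³ − 32x² − 12x. Remainder: −2x³ + 8x² − 19x − 12.
Step 5: lead(−2x³ + 8x² − 19x − 12) ÷ lead(D) = −2x³ ÷ x³ = −2. Subtract (−2)·D = −2x³ + 8x² − 16x − 6. Remainder: −3x − 6.

R(x) = −3x − 6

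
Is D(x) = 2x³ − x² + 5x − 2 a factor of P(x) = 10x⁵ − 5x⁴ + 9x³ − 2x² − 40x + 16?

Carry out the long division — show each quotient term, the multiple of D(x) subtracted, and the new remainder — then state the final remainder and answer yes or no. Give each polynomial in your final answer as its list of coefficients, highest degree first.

Step 1: lead(10x⁵ − 5x⁴ + 9x³ − 2x² − 40x + 16) ÷ lead(D) = 10x⁵ ÷ 2x³ = 5x². Subtract (5x²)·D = 10x⁵ − 5x⁴ + 25x³ − 10x². Remainder: −16x³ + 8x² − 40x + 16.
Step 2: lead(−16x³ + 8x² − 40x + 16) ÷ lead(D) = −16x³ ÷ 2x³ = −8. Subtract (−8)·D = −16x³ + 8x² − 40x + 16. Remainder: 0.

R = [0], so D(x) is a factor of P(x). yes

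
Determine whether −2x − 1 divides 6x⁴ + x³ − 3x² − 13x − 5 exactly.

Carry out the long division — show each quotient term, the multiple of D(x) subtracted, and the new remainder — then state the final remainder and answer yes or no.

Step 1: lead(6x⁴ + x³ − 3x² − 13x − 5) ÷ lead(D) = 6x⁴ ÷ −2x = −3x³. Subtract (−3x³)·D = 6x⁴ + 3x³. Remainder: −2x³ − 3x² − 13x − 5.
Step 2: lead(−2x³ − 3x² − 13x − 5) ÷ lead(D) = −2x³ ÷ −2x = x². Subtract (x²)·D = −2x³ − x². Remainder: −2x² − 13x − 5.
Step 3: lead(−2x² − 13x − 5) ÷ lead(D) = −2x² ÷ −2x = x. Subtract (x)·D = −2x² − x. Remainder: −12x − 5.
Step 4: lead(−12x − 5) ÷ lead(D) = −12x ÷ −2x = 6. Subtract (6)·D = −12x − 6. Remainder: 1.

R(x) = 1, so D(x) is not a factor of P(x). no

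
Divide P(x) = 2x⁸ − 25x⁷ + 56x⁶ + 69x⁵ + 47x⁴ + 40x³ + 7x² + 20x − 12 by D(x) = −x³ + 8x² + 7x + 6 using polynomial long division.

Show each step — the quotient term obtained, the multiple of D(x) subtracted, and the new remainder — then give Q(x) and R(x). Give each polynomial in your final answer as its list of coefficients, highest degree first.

Step 1: lead(2x⁸ − 25x⁷ + 56x⁶ + 69x⁵ + 47x⁴ + 40x³ + 7x² + 20x − 12) ÷ lead(D) = 2x⁸ ÷ −x³ = −2x⁵. Subtract (−2x⁵)·D = 2x⁸ − 16x⁷ − 14x⁶ − 12x⁵. Remainder: −9x⁷ + 70x⁶ + 81x⁵ + 47x⁴ + 40x³ + 7x² + 20x − 12.
Step 2: lead(−9x⁷ + 70x⁶ + 81x⁵ + 47x⁴ + 40x³ + 7x² + 20x − 12) ÷ lead(D) = −9x⁷ ÷ −x³ = 9x⁴. Subtract (9x⁴)·D = −9x⁷ + 72x⁶ + 63x⁵ + 54x⁴. Remainder: −2x⁶ + 18x⁵ − 7x⁴ + 40x³ + 7x² + 20x − 12.
Step 3: lead(−2x⁶ + 18x⁵ − 7x⁴ + 40x³ + 7x² + 20x − 12) ÷ lead(D) = −2x⁶ ÷ −x³ = 2x³. Subtract (2x³)·D = −2x⁶ + 16x⁵ + 14x⁴ + 12x³. Remainder: 2x⁵ − 21x⁴ + 28x³ + 7x² + 20x − 12.
Step 4: lead(2x⁵ − 21x⁴ + 28x³ + 7x² + 20x − 12) ÷ lead(D) = 2x⁵ ÷ −x³ = −2x². Subtract (−2x²)·D = 2x⁵ − 16x⁴ − 14x³ − 12x². Remainder: −5x⁴ + 42x³ + 19x² + 20x − 12.
Step 5: lead(−5x⁴ + 42x³ + 19x² + 20x − 12) ÷ lead(D) = −5x⁴ ÷ −x³ = 5x. Subtract (5x)·D = −5x⁴ + 40x³ + 35x² + 30x. Remainder: 2x³ − 16x² − 10x − 12.
Step 6: lead(2x³ − 16x² − 10x − 12) ÷ lead(D) = 2x³ ÷ −x³ = −2. Subtract (−2)·D = 2x³ − 16x² − 14x − 12. Remainder: 4x.

Q = [-2, 9, 2, -2, 5, -2]; R = [4, 0]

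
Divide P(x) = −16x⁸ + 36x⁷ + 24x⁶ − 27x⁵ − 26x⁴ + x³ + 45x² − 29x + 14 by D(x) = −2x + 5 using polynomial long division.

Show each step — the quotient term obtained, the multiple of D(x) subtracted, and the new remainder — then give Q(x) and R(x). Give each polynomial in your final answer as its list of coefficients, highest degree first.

Q = [8, 2, -7, -4, 3, 7, -5, 2]; R = [4]

Step 1: lead(−16x⁸ + 36x⁷ + 24x⁶ − 27x⁵ − 26x⁴ + x³ + 45x² − 29x + 14) ÷ lead(D) = −16x⁸ ÷ −2x = 8x⁷. Subtract (8x⁷)·D = −16x⁸ + 40x⁷. Remainder: −4x⁷ + 24x⁶ − 27x⁵ − 26x⁴ + x³ + 45x² − 29x + 14.
Step 2: lead(−4x⁷ + 24x⁶ − 27x⁵ − 26x⁴ + x³ + 45x² − 29x + 14) ÷ lead(D) = −4x⁷ ÷ −2x = 2x⁶. Subtract (2x⁶)·D = −4x⁷ + 10x⁶. Remainder: 14x⁶ − 27x⁵ − 26x⁴ + x³ + 45x² − 29x + 14.
Step 3: lead(14x⁶ − 27x⁵ − 26x⁴ + x³ + 45x² − 29x + 14) ÷ lead(D) = 14x⁶ ÷ −2x = −7x⁵. Subtract (−7x⁵)·D = 14x⁶ − 35x⁵. Remainder: 8x⁵ − 26x⁴ + x³ + 45x² − 29x + 14.
Step 4: lead(8x⁵ − 26x⁴ + x³ + 45x² − 29x + 14) ÷ lead(D) = 8x⁵ ÷ −2x = −4x⁴. Subtract (−4x⁴)·D = 8x⁵ − 20x⁴. Remainder: −6x⁴ + x³ + 45x² − 29x + 14.
Step 5: lead(−6x⁴ + x³ + 45x² − 29x + 14) ÷ lead(D) = −6x⁴ ÷ −2x = 3x³. Subtract (3x³)·D = −6x⁴ + 15x³. Remainder: −14x³ + 45x² − 29x + 14.
Step 6: lead(−14x³ + 45x² − 29x + 14) ÷ lead(D) = −14x³ ÷ −2x = 7x². Subtract (7x²)·D = −14x³ + 35x². Remainder: 10x² − 29x + 14.
Step 7: lead(10x² − 29x + 14) ÷ lead(D) = 10x² ÷ −2x = −5x. Subtract (−5x)·D = 10x² − 25x. Remainder: −4x + 14.
Step 8: lead(−4x + 14) ÷ lead(D) = −4x ÷ −2x = 2. Subtract (2)·D = −4x + 10. Remainder: 4.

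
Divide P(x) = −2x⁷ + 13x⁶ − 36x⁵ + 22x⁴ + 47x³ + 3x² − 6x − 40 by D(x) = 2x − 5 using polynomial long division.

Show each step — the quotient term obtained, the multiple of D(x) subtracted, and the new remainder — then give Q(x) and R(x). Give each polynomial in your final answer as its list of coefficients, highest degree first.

Q = [-1, 4, -8, -9, 1, 4, 7]; R = [-5]

Step 1: lead(−2x⁷ + 13x⁶ − 36x⁵ + 22x⁴ + 47x³ + 3x² − 6x − 40) ÷ lead(D) = −2x⁷ ÷ 2x = −x⁶. Subtract (−x⁶)·D = −2x⁷ + 5x⁶. Remainder: 8x⁶ − 36x⁵ + 22x⁴ + 47x³ + 3x² − 6x − 40.
Step 2: lead(8x⁶ − 36x⁵ + 22x⁴ + 47x³ + 3x² − 6x − 40) ÷ lead(D) = 8x⁶ ÷ 2x = 4x⁵. Subtract (4x⁵)·D = 8x⁶ − 20x⁵. Remainder: −16x⁵ + 22x⁴ + 47x³ + 3x² − 6x − 40.
Step 3: lead(−16x⁵ + 22x⁴ + 47x³ + 3x² − 6x − 40) ÷ lead(D) = −16x⁵ ÷ 2x = −8x⁴. Subtract (−8x⁴)·D = −16x⁵ + 40x⁴. Remainder: −18x⁴ + 47x³ + 3x² − 6x − 40.
Step 4: lead(−18x⁴ + 47x³ + 3x² − 6x − 40) ÷ lead(D) = −18x⁴ ÷ 2x = −9x³. Subtract (−9x³)·D = −18x⁴ + 45x³. Remainder: 2x³ + 3x² − 6x − 40.
Step 5: lead(2x³ + 3x² − 6x − 40) ÷ lead(D) = 2x³ ÷ 2x = x². Subtract (x²)·D = 2x³ − 5x². Remainder: 8x² − 6x − 40.
Step 6: lead(8x² − 6x − 40) ÷ lead(D) = 8x² ÷ 2x = 4x. Subtract (4x)·D = 8x² − 20x. Remainder: 14x − 40.
Step 7: lead(14x − 40) ÷ lead(D) = 14x ÷ 2x = 7. Subtract (7)·D = 14x − 35. Remainder: −5.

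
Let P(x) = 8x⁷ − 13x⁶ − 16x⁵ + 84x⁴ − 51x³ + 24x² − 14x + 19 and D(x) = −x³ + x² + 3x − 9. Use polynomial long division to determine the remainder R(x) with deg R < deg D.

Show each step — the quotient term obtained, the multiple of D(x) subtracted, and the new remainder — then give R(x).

R(x) = −5x − 8

Step 1: lead(8x⁷ − 13x⁶ − 16x⁵ + 84x⁴ − 51x³ + 24x² − 14x + 19) ÷ lead(D) = 8x⁷ ÷ −x³ = −8x⁴. Subtract (−8x⁴)·D = 8x⁷ − 8x⁶ − 24x⁵ + 72x⁴. Remainder: −5x⁶ + 8x⁵ + 12x⁴ − 51x³ + 24x² − 14x + 19.
Step 2: lead(−5x⁶ + 8x⁵ + 12x⁴ − 51x³ + 24x² − 14x + 19) ÷ lead(D) = −5x⁶ ÷ −x³ = 5x³. Subtract (5x³)·D = −5x⁶ + 5x⁵ + 15x⁴ − 45x³. Remainder: 3x⁵ − 3x⁴ − 6x³ + 24x² − 14x + 19.
Step 3: lead(3x⁵ − 3x⁴ − 6x³ + 24x² − 14x + 19) ÷ lead(D) = 3x⁵ ÷ −x³ = −3x². Subtract (−3x²)·D = 3x⁵ − 3x⁴ − 9x³ + 27x². Remainder: 3x³ − 3x² − 14x + 19.
Step 4: lead(3x³ − 3x² − 14x + 19) ÷ lead(D) = 3x³ ÷ −x³ = −3. Subtract (−3)·D = 3x³ − 3x² − 9x + 27. Remainder: −5x − 8.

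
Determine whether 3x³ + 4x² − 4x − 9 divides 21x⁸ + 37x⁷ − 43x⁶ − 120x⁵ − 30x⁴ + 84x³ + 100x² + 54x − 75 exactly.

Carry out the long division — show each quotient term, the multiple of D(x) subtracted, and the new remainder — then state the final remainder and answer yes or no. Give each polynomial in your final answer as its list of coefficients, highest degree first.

R = [1, 9, 6], so D(x) is not a factor of P(x). no

Step 1: lead(21x⁸ + 37x⁷ − 43x⁶ − 120x⁵ − 30x⁴ + 84x³ + 100x² + 54x − 75) ÷ lead(D) = 21x⁸ ÷ 3x³ = 7x⁵. Subtract (7x⁵)·D = 21x⁸ + 28x⁷ − 28x⁶ − 63x⁵. Remainder: 9x⁷ − 15x⁶ − 57x⁵ − 30x⁴ + 84x³ + 100x² + 54x − 75.
Step 2: lead(9x⁷ − 15x⁶ − 57x⁵ − 30x⁴ + 84x³ + 100x² + 54x − 75) ÷ lead(D) = 9x⁷ ÷ 3x³ = 3x⁴. Subtract (3x⁴)·D = 9x⁷ + 12x⁶ − 12x⁵ − 27x⁴. Remainder: −27x⁶ − 45x⁵ − 3x⁴ + 84x³ + 100x² + 54x − 75.
Step 3: lead(−27x⁶ − 45x⁵ − 3x⁴ + 84x³ + 100x² + 54x − 75) ÷ lead(D) = −27x⁶ ÷ 3x³ = −9x³. Subtract (−9x³)·D = −27x⁶ − 36x⁵ + 36x⁴ + 81x³. Remainder: −9x⁵ − 39x⁴ + 3x³ + 100x² + 54x − 75.
Step 4: lead(−9x⁵ − 39x⁴ + 3x³ + 100x² + 54x − 75) ÷ lead(D) = −9x⁵ ÷ 3x³ = −3x². Subtract (−3x²)·D = −9x⁵ − 12x⁴ + 12x³ + 27x². Remainder: −27x⁴ − 9x³ + 73x² + 54x − 75.
Step 5: lead(−27x⁴ − 9x³ + 73x² + 54x − 75) ÷ lead(D) = −27x⁴ ÷ 3x³ = −9x. Subtract (−9x)·D = −27x⁴ − 36x³ + 36x² + 81x. Remainder: 27x³ + 37x² − 27x − 75.
Step 6: lead(27x³ + 37x² − 27x − 75) ÷ lead(D) = 27x³ ÷ 3x³ = 9. Subtract (9)·D = 27x³ + 36x² − 36x − 81. Remainder: x² + 9x + 6.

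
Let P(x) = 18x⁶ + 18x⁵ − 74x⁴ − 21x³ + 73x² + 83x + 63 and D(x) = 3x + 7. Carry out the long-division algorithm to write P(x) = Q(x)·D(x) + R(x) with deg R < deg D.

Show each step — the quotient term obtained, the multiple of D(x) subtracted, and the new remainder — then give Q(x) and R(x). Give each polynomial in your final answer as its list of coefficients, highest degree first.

Step 1: lead(18x⁶ + 18x⁵ − 74x⁴ − 21x³ + 73x² + 83x + 63) ÷ lead(D) = 18x⁶ ÷ 3x = 6x⁵. Subtract (6x⁵)·D = 18x⁶ + 42x⁵. Remainder: −24x⁵ − 74x⁴ − 21x³ + 73x² + 83x + 63.
Step 2: lead(−24x⁵ − 74x⁴ − 21x³ + 73x² + 83x + 63) ÷ lead(D) = −24x⁵ ÷ 3x = −8x⁴. Subtract (−8x⁴)·D = −24x⁵ − 56x⁴. Remainder: −18x⁴ − 21x³ + 73x² + 83x + 63.
Step 3: lead(−18x⁴ − 21x³ + 73x² + 83x + 63) ÷ lead(D) = −18x⁴ ÷ 3x = −6x³. Subtract (−6x³)·D = −18x⁴ − 42x³. Remainder: 21x³ + 73x² + 83x + 63.
Step 4: lead(21x³ + 73x² + 83x + 63) ÷ lead(D) = 21x³ ÷ 3x = 7x². Subtract (7x²)·D = 21x³ + 49x². Remainder: 24x² + 83x + 63.
Step 5: lead(24x² + 83x + 63) ÷ lead(D) = 24x² ÷ 3x = 8x. Subtract (8x)·D = 24x² + 56x. Remainder: 27x + 63.
Step 6: lead(27x + 63) ÷ lead(D) = 27x ÷ 3x = 9. Subtract (9)·D = 27x + 63. Remainder: 0.

Q = [6, -8, -6, 7, 8, 9]; R = [0]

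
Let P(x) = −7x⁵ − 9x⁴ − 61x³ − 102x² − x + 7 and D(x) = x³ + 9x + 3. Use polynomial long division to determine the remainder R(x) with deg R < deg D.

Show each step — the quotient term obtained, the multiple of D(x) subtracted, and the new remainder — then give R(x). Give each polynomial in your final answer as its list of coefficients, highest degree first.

R = [8, 1]

Step 1: lead(−7x⁵ − 9x⁴ − 61x³ − 102x² − x + 7) ÷ lead(D) = −7x⁵ ÷ x³ = −7x². Subtract (−7x²)·D = −7x⁵ − 63x³ − 21x². Remainder: −9x⁴ + 2x³ − 81x² − x + 7.
Step 2: lead(−9x⁴ + 2x³ − 81x² − x + 7) ÷ lead(D) = −9x⁴ ÷ x³ = −9x. Subtract (−9x)·D = −9x⁴ − 81x² − 27x. Remainder: 2x³ + 26x + 7.
Step 3: lead(2x³ + 26x + 7) ÷ lead(D) = 2x³ ÷ x³ = 2. Subtract (2)·D = 2x³ + 18x + 6. Remainder: 8x + 1.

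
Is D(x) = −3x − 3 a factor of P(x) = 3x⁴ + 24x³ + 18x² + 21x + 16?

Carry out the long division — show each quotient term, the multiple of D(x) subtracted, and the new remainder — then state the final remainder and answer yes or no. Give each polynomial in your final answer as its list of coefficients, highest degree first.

R = [-8], so D(x) is not a factor of P(x). no

Step 1: lead(3x⁴ + 24x³ + 18x² + 21x + 16) ÷ lead(D) = 3x⁴ ÷ −3x = −x³. Subtract (−x³)·D = 3x⁴ + 3x³. Remainder: 21x³ + 18x² + 21x + 16.
Step 2: lead(21x³ + 18x² + 21x + 16) ÷ lead(D) = 21x³ ÷ −3x = −7x². Subtract (−7x²)·D = 21x³ + 21x². Remainder: −3x² + 21x + 16.
Step 3: lead(−3x² + 21x + 16) ÷ lead(D) = −3x² ÷ −3x = x. Subtract (x)·D = −3x² − 3x. Remainder: 24x + 16.
Step 4: lead(24x + 16) ÷ lead(D) = 24x ÷ −3x = −8. Subtract (−8)·D = 24x + 24. Remainder: −8.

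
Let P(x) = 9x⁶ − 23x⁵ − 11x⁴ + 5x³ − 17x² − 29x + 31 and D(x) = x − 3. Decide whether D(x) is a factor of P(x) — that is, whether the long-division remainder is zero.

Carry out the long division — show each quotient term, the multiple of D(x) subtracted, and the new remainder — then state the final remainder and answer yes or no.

Step 1: lead(9x⁶ − 23x⁵ − 11x⁴ + 5x³ − 17x² − 29x + 31) ÷ lead(D) = 9x⁶ ÷ x = 9x⁵. Subtract (9x⁵)·D = 9x⁶ − 27x⁵. Remainder: 4x⁵ − 11x⁴ + 5x³ − 17x² − 29x + 31.
Step 2: lead(4x⁵ − 11x⁴ + 5x³ − 17x² − 29x + 31) ÷ lead(D) = 4x⁵ ÷ x = 4x⁴. Subtract (4x⁴)·D = 4x⁵ − 12x⁴. Remainder: x⁴ + 5x³ − 17x² − 29x + 31.
Step 3: lead(x⁴ + 5x³ − 17x² − 29x + 31) ÷ lead(D) = x⁴ ÷ x = x³. Subtract (x³)·D = x⁴ − 3x³. Remainder: 8x³ − 17x² − 29x + 31.
Step 4: lead(8x³ − 17x² − 29x + 31) ÷ lead(D) = 8x³ ÷ x = 8x². Subtract (8x²)·D = 8x³ − 24x². Remainder: 7x² − 29x + 31.
Step 5: lead(7x² − 29x + 31) ÷ lead(D) = 7x² ÷ x = 7x. Subtract (7x)·D = 7x² − 21x. Remainder: −8x + 31.
Step 6: lead(−8x + 31) ÷ lead(D) = −8x ÷ x = −8. Subtract (−8)·D = −8x + 24. Remainder: 7.

R(x) = 7, so D(x) is not a factor of P(x). no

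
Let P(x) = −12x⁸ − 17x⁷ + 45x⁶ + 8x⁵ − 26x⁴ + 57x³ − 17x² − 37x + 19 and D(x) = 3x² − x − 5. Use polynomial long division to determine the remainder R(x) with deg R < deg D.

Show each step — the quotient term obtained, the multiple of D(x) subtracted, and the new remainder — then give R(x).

R(x) = −7x − 6

Step 1: lead(−12x⁸ − 17x⁷ + 45x⁶ + 8x⁵ − 26x⁴ + 57x³ − 17x² − 37x + 19) ÷ lead(D) = −12x⁸ ÷ 3x² = −4x⁶. Subtract (−4x⁶)·D = −12x⁸ + 4x⁷ + 20x⁶. Remainder: −21x⁷ + 25x⁶ + 8x⁵ − 26x⁴ + 57x³ − 17x² − 37x + 19.
Step 2: lead(−21x⁷ + 25x⁶ + 8x⁵ − 26x⁴ + 57x³ − 17x² − 37x + 19) ÷ lead(D) = −21x⁷ ÷ 3x² = −7x⁵. Subtract (−7x⁵)·D = −21x⁷ + 7x⁶ + 35x⁵. Remainder: 18x⁶ − 27x⁵ − 26x⁴ + 57x³ − 17x² − 37x + 19.
Step 3: lead(18x⁶ − 27x⁵ − 26x⁴ + 57x³ − 17x² − 37x + 19) ÷ lead(D) = 18x⁶ ÷ 3x² = 6x⁴. Subtract (6x⁴)·D = 18x⁶ − 6x⁵ − 30x⁴. Remainder: −21x⁵ + 4x⁴ + 57x³ − 17x² − 37x + 19.
Step 4: lead(−21x⁵ + 4x⁴ + 57x³ − 17x² − 37x + 19) ÷ lead(D) = −21x⁵ ÷ 3x² = −7x³. Subtract (−7x³)·D = −21x⁵ + 7x⁴ + 35x³. Remainder: −3x⁴ + 22x³ − 17x² − 37x + 19.
Step 5: lead(−3x⁴ + 22x³ − 17x² − 37x + 19) ÷ lead(D) = −3x⁴ ÷ 3x² = −x². Subtract (−x²)·D = −3x⁴ + x³ + 5x². Remainder: 21x³ − 22x² − 37x + 19.
Step 6: lead(21x³ − 22x² − 37x + 19) ÷ lead(D) = 21x³ ÷ 3x² = 7x. Subtract (7x)·D = 21x³ − 7x² − 35x. Remainder: −15x² − 2x + 19.
Step 7: lead(−15x² − 2x + 19) ÷ lead(D) = −15x² ÷ 3x² = −5. Subtract (−5)·D = −15x² + 5x + 25. Remainder: −7x − 6.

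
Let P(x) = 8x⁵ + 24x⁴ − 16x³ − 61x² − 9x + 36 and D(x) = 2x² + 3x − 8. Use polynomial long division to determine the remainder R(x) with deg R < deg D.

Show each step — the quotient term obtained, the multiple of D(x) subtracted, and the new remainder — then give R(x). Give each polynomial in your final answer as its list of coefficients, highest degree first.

Step 1: lead(8x⁵ + 24x⁴ − 16x³ − 61x² − 9x + 36) ÷ lead(D) = 8x⁵ ÷ 2x² = 4x³. Subtract (4x³)·D = 8x⁵ + 12x⁴ − 32x³. Remainder: 12x⁴ + 16x³ − 61x² − 9x + 36.
Step 2: lead(12x⁴ + 16x³ − 61x² − 9x + 36) ÷ lead(D) = 12x⁴ ÷ 2x² = 6x². Subtract (6x²)·D = 12x⁴ + 18x³ − 48x². Remainder: −2x³ − 13x² − 9x + 36.
Step 3: lead(−2x³ − 13x² − 9x + 36) ÷ lead(D) = −2x³ ÷ 2x² = −x. Subtract (−x)·D = −2x³ − 3x² + 8x. Remainder: −10x² − 17x + 36.
Step 4: lead(−10x² − 17x + 36) ÷ lead(D) = −10x² ÷ 2x² = −5. Subtract (−5)·D = −10x² − 15x + 40. Remainder: −2x − 4.

R = [-2, -4]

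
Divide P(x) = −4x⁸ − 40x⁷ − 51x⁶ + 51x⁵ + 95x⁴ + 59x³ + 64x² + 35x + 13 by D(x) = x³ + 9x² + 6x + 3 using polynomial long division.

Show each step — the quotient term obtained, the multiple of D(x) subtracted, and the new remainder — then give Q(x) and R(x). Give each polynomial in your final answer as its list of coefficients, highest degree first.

Q = [-4, -4, 9, 6, -1, 5]; R = [7, 8, -2]

Step 1: lead(−4x⁸ − 40x⁷ − 51x⁶ + 51x⁵ + 95x⁴ + 59x³ + 64x² + 35x + 13) ÷ lead(D) = −4x⁸ ÷ x³ = −4x⁵. Subtract (−4x⁵)·D = −4x⁸ − 36x⁷ − 24x⁶ − 12x⁵. Remainder: −4x⁷ − 27x⁶ + 63x⁵ + 95x⁴ + 59x³ + 64x² + 35x + 13.
Step 2: lead(−4x⁷ − 27x⁶ + 63x⁵ + 95x⁴ + 59x³ + 64x² + 35x + 13) ÷ lead(D) = −4x⁷ ÷ x³ = −4x⁴. Subtract (−4x⁴)·D = −4x⁷ − 36x⁶ − 24x⁵ − 12x⁴. Remainder: 9x⁶ + 87x⁵ + 107x⁴ + 59x³ + 64x² + 35x + 13.
Step 3: lead(9x⁶ + 87x⁵ + 107x⁴ + 59x³ + 64x² + 35x + 13) ÷ lead(D) = 9x⁶ ÷ x³ = 9x³. Subtract (9x³)·D = 9x⁶ + 81x⁵ + 54x⁴ + 27x³. Remainder: 6x⁵ + 53x⁴ + 32x³ + 64x² + 35x + 13.
Step 4: lead(6x⁵ + 53x⁴ + 32x³ + 64x² + 35x + 13) ÷ lead(D) = 6x⁵ ÷ x³ = 6x². Subtract (6x²)·D = 6x⁵ + 54x⁴ + 36x³ + 18x². Remainder: −x⁴ − 4x³ + 46x² + 35x + 13.
Step 5: lead(−x⁴ − 4x³ + 46x² + 35x + 13) ÷ lead(D) = −x⁴ ÷ x³ = −x. Subtract (−x)·D = −x⁴ − 9x³ − 6x² − 3x. Remainder: 5x³ + 52x² + 38x + 13.
Step 6: lead(5x³ + 52x² + 38x + 13) ÷ lead(D) = 5x³ ÷ x³ = 5. Subtract (5)·D = 5x³ + 45x² + 30x + 15. Remainder: 7x² + 8x − 2.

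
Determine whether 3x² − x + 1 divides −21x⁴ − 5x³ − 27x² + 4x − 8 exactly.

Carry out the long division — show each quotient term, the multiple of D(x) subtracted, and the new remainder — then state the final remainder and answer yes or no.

R(x) = 0, so D(x) is a factor of P(x). yes

Step 1: lead(−21x⁴ − 5x³ − 27x² + 4x − 8) ÷ lead(D) = −21x⁴ ÷ 3x² = −7x². Subtract (−7x²)·D = −21x⁴ + 7x³ − 7x². Remainder: −12x³ − 20x² + 4x − 8.
Step 2: lead(−12x³ − 20x² + 4x − 8) ÷ lead(D) = −12x³ ÷ 3x² = −4x. Subtract (−4x)·D = −12x³ + 4x² − 4x. Remainder: −24x² + 8x − 8.
Step 3: lead(−24x² + 8x − 8) ÷ lead(D) = −24x² ÷ 3x² = −8. Subtract (−8)·D = −24x² + 8x − 8. Remainder: 0.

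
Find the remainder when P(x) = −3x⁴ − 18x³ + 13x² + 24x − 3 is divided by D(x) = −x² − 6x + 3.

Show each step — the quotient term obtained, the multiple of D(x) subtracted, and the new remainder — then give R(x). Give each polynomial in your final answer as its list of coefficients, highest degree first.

R = [9]

Step 1: lead(−3x⁴ − 18x³ + 13x² + 24x − 3) ÷ lead(D) = −3x⁴ ÷ −x² = 3x². Subtract (3x²)·D = −3x⁴ − 18x³ + 9x². Remainder: 4x² + 24x − 3.
Step 2: lead(4x² + 24x − 3) ÷ lead(D) = 4x² ÷ −x² = −4. Subtract (−4)·D = 4x² + 24x − 12. Remainder: 9.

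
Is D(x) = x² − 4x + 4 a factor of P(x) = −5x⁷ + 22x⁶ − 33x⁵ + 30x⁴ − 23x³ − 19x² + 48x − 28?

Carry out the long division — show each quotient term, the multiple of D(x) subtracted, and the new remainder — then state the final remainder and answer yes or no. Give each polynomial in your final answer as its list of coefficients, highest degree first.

R = [0], so D(x) is a factor of P(x). yes

Step 1: lead(−5x⁷ + 22x⁶ − 33x⁵ + 30x⁴ − 23x³ − 19x² + 48x − 28) ÷ lead(D) = −5x⁷ ÷ x² = −5x⁵. Subtract (−5x⁵)·D = −5x⁷ + 20x⁶ − 20x⁵. Remainder: 2x⁶ − 13x⁵ + 30x⁴ − 23x³ − 19x² + 48x − 28.
Step 2: lead(2x⁶ − 13x⁵ + 30x⁴ − 23x³ − 19x² + 48x − 28) ÷ lead(D) = 2x⁶ ÷ x² = 2x⁴. Subtract (2x⁴)·D = 2x⁶ − 8x⁵ + 8x⁴. Remainder: −5x⁵ + 22x⁴ − 23x³ − 19x² + 48x − 28.
Step 3: lead(−5x⁵ + 22x⁴ − 23x³ − 19x² + 48x − 28) ÷ lead(D) = −5x⁵ ÷ x² = −5x³. Subtract (−5x³)·D = −5x⁵ + 20x⁴ − 20x³. Remainder: 2x⁴ − 3x³ − 19x² + 48x − 28.
Step 4: lead(2x⁴ − 3x³ − 19x² + 48x − 28) ÷ lead(D) = 2x⁴ ÷ x² = 2x². Subtract (2x²)·D = 2x⁴ − 8x³ + 8x². Remainder: 5x³ − 27x² + 48x − 28.
Step 5: lead(5x³ − 27x² + 48x − 28) ÷ lead(D) = 5x³ ÷ x² = 5x. Subtract (5x)·D = 5x³ − 20x² + 20x. Remainder: −7x² + 28x − 28.
Step 6: lead(−7x² + 28x − 28) ÷ lead(D) = −7x² ÷ x² = −7. Subtract (−7)·D = −7x² + 28x − 28. Remainder: 0.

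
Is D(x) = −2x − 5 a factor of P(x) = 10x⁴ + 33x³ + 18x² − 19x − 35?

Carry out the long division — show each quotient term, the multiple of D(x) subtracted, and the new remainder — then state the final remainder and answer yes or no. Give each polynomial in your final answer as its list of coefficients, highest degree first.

Step 1: lead(10x⁴ + 33x³ + 18x² − 19x − 35) ÷ lead(D) = 10x⁴ ÷ −2x = −5x³. Subtract (−5x³)·D = 10x⁴ + 25x³. Remainder: 8x³ + 18x² − 19x − 35.
Step 2: lead(8x³ + 18x² − 19x − 35) ÷ lead(D) = 8x³ ÷ −2x = −4x². Subtract (−4x²)·D = 8x³ + 20x². Remainder: −2x² − 19x − 35.
Step 3: lead(−2x² − 19x − 35) ÷ lead(D) = −2x² ÷ −2x = x. Subtract (x)·D = −2x² − 5x. Remainder: −14x − 35.
Step 4: lead(−14x − 35) ÷ lead(D) = −14x ÷ −2x = 7. Subtract (7)·D = −14x − 35. Remainder: 0.

R = [0], so D(x) is a factor of P(x). yes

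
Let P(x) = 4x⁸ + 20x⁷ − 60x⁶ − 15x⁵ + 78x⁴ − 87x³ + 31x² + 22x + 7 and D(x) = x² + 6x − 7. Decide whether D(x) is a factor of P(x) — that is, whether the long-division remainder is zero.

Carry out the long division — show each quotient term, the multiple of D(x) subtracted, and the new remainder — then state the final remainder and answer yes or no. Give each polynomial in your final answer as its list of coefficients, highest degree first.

Step 1: lead(4x⁸ + 20x⁷ − 60x⁶ − 15x⁵ + 78x⁴ − 87x³ + 31x² + 22x + 7) ÷ lead(D) = 4x⁸ ÷ x² = 4x⁶. Subtract (4x⁶)·D = 4x⁸ + 24x⁷ − 28x⁶. Remainder: −4x⁷ − 32x⁶ − 15x⁵ + 78x⁴ − 87x³ + 31x² + 22x + 7.
Step 2: lead(−4x⁷ − 32x⁶ − 15x⁵ + 78x⁴ − 87x³ + 31x² + 22x + 7) ÷ lead(D) = −4x⁷ ÷ x² = −4x⁵. Subtract (−4x⁵)·D = −4x⁷ − 24x⁶ + 28x⁵. Remainder: −8x⁶ − 43x⁵ + 78x⁴ − 87x³ + 31x² + 22x + 7.
Step 3: lead(−8x⁶ − 43x⁵ + 78x⁴ − 87x³ + 31x² + 22x + 7) ÷ lead(D) = −8x⁶ ÷ x² = −8x⁴. Subtract (−8x⁴)·D = −8x⁶ − 48x⁵ + 56x⁴. Remainder: 5x⁵ + 22x⁴ − 87x³ + 31x² + 22x + 7.
Step 4: lead(5x⁵ + 22x⁴ − 87x³ + 31x² + 22x + 7) ÷ lead(D) = 5x⁵ ÷ x² = 5x³. Subtract (5x³)·D = 5x⁵ + 30x⁴ − 35x³. Remainder: −8x⁴ − 52x³ + 31x² + 22x + 7.
Step 5: lead(−8x⁴ − 52x³ + 31x² + 22x + 7) ÷ lead(D) = −8x⁴ ÷ x² = −8x². Subtract (−8x²)·D = −8x⁴ − 48x³ + 56x². Remainder: −4x³ − 25x² + 22x + 7.
Step 6: lead(−4x³ − 25x² + 22x + 7) ÷ lead(D) = −4x³ ÷ x² = −4x. Subtract (−4x)·D = −4x³ − 24x² + 28x. Remainder: −x² − 6x + 7.
Step 7: lead(−x² − 6x + 7) ÷ lead(D) = −x² ÷ x² = −1. Subtract (−1)·D = −x² − 6x + 7. Remainder: 0.

R = [0], so D(x) is a factor of P(x). yes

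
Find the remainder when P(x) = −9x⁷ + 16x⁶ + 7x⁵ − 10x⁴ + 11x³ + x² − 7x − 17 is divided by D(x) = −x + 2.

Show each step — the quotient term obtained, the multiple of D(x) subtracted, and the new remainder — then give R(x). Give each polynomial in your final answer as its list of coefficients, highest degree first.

R = [-3]

Step 1: lead(−9x⁷ + 16x⁶ + 7x⁵ − 10x⁴ + 11x³ + x² − 7x − 17) ÷ lead(D) = −9x⁷ ÷ −x = 9x⁶. Subtract (9x⁶)·D = −9x⁷ + 18x⁶. Remainder: −2x⁶ + 7x⁵ − 10x⁴ + 11x³ + x² − 7x − 17.
Step 2: lead(−2x⁶ + 7x⁵ − 10x⁴ + 11x³ + x² − 7x − 17) ÷ lead(D) = −2x⁶ ÷ −x = 2x⁵. Subtract (2x⁵)·D = −2x⁶ + 4x⁵. Remainder: 3x⁵ − 10x⁴ + 11x³ + x² − 7x − 17.
Step 3: lead(3x⁵ − 10x⁴ + 11x³ + x² − 7x − 17) ÷ lead(D) = 3x⁵ ÷ −x = −3x⁴. Subtract (−3x⁴)·D = 3x⁵ − 6x⁴. Remainder: −4x⁴ + 11x³ + x² − 7x − 17.
Step 4: lead(−4x⁴ + 11x³ + x² − 7x − 17) ÷ lead(D) = −4x⁴ ÷ −x = 4x³. Subtract (4x³)·D = −4x⁴ + 8x³. Remainder: 3x³ + x² − 7x − 17.
Step 5: lead(3x³ + x² − 7x − 17) ÷ lead(D) = 3x³ ÷ −x = −3x². Subtract (−3x²)·D = 3x³ − 6x². Remainder: 7x² − 7x − 17.
Step 6: lead(7x² − 7x − 17) ÷ lead(D) = 7x² ÷ −x = −7x. Subtract (−7x)·D = 7x² − 14x. Remainder: 7x − 17.
Step 7: lead(7x − 17) ÷ lead(D) = 7x ÷ −x = −7. Subtract (−7)·D = 7x − 14. Remainder: −3.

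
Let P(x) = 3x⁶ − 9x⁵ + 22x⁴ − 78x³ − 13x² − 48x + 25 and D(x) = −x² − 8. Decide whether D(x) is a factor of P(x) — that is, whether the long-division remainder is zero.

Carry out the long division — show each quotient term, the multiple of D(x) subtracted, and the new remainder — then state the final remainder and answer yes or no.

R(x) = 1, so D(x) is not a factor of P(x). no

Step 1: lead(3x⁶ − 9x⁵ + 22x⁴ − 78x³ − 13x² − 48x + 25) ÷ lead(D) = 3x⁶ ÷ −x² = −3x⁴. Subtract (−3x⁴)·D = 3x⁶ + 24x⁴. Remainder: −9x⁵ − 2x⁴ − 78x³ − 13x² − 48x + 25.
Step 2: lead(−9x⁵ − 2x⁴ − 78x³ − 13x² − 48x + 25) ÷ lead(D) = −9x⁵ ÷ −x² = 9x³. Subtract (9x³)·D = −9x⁵ − 72x³. Remainder: −2x⁴ − 6x³ − 13x² − 48x + 25.
Step 3: lead(−2x⁴ − 6x³ − 13x² − 48x + 25) ÷ lead(D) = −2x⁴ ÷ −x² = 2x². Subtract (2x²)·D = −2x⁴ − 16x². Remainder: −6x³ + 3x² − 48x + 25.
Step 4: lead(−6x³ + 3x² − 48x + 25) ÷ lead(D) = −6x³ ÷ −x² = 6x. Subtract (6x)·D = −6x³ − 48x. Remainder: 3x² + 25.
Step 5: lead(3x² + 25) ÷ lead(D) = 3x² ÷ −x² = −3. Subtract (−3)·D = 3x² + 24. Remainder: 1.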